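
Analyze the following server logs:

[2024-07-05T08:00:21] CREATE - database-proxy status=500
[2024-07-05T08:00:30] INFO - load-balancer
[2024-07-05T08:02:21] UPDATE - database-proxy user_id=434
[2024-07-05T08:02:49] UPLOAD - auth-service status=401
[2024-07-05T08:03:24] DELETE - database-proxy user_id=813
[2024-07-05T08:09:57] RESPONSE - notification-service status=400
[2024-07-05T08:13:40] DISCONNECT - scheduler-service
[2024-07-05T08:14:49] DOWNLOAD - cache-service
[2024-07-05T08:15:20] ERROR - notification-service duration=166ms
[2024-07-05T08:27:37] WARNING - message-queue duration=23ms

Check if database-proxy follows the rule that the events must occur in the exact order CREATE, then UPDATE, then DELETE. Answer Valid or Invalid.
Valid

To validate ordering:

1. Required order: CREATE → UPDATE → DELETE
2. Rule: the events must occur in the exact order CREATE, then UPDATE, then DELETE
3. Check actual order of events for database-proxy
4. Result: Valid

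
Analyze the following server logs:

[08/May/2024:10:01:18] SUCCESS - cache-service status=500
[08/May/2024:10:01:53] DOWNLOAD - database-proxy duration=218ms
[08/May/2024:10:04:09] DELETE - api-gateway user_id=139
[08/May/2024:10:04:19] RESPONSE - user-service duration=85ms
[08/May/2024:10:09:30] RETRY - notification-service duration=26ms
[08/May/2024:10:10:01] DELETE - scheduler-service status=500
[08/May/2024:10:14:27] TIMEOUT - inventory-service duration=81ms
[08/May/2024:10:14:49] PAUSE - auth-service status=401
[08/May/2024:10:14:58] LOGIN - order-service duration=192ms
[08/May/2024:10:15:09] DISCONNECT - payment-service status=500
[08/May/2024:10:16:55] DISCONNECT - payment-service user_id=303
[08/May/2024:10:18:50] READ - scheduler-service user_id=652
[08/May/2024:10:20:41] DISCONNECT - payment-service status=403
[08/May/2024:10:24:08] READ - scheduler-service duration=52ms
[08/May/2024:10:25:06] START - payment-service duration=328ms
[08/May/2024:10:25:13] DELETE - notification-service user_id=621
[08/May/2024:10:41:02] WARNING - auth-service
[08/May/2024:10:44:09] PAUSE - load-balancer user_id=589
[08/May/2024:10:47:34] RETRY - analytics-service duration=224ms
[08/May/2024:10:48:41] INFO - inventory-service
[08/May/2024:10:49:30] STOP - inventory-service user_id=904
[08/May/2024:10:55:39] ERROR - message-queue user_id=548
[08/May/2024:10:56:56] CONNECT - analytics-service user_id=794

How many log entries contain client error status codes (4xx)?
2

To find matching entries:

1. Pattern to match: client error status codes (4xx)
2. Scan each log entry for the pattern
3. Count matches: 2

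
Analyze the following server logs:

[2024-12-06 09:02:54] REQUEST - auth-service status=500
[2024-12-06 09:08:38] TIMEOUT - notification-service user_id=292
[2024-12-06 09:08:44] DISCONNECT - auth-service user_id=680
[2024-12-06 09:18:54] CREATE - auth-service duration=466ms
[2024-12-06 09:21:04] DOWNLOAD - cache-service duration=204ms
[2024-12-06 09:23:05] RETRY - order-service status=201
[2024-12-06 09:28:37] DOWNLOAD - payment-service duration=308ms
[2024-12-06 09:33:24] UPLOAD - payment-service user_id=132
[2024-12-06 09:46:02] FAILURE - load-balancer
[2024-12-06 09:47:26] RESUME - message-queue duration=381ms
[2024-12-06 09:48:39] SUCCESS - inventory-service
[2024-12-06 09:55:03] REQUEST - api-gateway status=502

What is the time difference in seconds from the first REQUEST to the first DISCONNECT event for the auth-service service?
350

To find the time between events:

1. Locate the first REQUEST event for auth-service: 2024-12-06 09:02:54
2. Locate the first DISCONNECT event for auth-service: 2024-12-06 09:08:44
3. Calculate the difference: 2024-12-06 09:08:44 - 2024-12-06 09:02:54 = 350 seconds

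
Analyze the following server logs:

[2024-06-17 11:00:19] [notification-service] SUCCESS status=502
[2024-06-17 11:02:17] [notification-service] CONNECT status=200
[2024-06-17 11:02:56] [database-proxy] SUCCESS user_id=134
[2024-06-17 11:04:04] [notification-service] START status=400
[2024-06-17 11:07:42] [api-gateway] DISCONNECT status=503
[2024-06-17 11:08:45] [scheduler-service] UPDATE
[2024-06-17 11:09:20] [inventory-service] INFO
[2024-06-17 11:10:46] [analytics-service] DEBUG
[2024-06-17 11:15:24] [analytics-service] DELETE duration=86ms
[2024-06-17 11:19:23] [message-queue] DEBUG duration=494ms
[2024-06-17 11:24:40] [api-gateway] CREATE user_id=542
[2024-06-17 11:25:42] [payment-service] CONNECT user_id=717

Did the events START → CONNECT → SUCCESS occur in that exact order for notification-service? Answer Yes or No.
No

To verify sequence order:

1. Find all events in sequence START → CONNECT → SUCCESS for notification-service
2. Extract their timestamps
3. Check if timestamps are in ascending order
4. Result: No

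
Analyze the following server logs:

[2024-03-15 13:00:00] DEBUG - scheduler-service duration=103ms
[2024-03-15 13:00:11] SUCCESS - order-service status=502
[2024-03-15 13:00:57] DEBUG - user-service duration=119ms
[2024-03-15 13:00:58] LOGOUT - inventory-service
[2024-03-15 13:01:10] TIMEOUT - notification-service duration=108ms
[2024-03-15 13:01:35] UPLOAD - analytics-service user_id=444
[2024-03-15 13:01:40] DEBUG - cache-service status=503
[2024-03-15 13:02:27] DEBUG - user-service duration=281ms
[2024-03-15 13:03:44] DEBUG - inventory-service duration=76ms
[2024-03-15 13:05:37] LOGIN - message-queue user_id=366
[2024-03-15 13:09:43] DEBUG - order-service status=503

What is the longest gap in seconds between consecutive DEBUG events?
359

To find the longest gap:

1. Extract all DEBUG events in chronological order
2. Calculate time differences between consecutive events
3. Find the maximum difference
4. Longest gap: 359 seconds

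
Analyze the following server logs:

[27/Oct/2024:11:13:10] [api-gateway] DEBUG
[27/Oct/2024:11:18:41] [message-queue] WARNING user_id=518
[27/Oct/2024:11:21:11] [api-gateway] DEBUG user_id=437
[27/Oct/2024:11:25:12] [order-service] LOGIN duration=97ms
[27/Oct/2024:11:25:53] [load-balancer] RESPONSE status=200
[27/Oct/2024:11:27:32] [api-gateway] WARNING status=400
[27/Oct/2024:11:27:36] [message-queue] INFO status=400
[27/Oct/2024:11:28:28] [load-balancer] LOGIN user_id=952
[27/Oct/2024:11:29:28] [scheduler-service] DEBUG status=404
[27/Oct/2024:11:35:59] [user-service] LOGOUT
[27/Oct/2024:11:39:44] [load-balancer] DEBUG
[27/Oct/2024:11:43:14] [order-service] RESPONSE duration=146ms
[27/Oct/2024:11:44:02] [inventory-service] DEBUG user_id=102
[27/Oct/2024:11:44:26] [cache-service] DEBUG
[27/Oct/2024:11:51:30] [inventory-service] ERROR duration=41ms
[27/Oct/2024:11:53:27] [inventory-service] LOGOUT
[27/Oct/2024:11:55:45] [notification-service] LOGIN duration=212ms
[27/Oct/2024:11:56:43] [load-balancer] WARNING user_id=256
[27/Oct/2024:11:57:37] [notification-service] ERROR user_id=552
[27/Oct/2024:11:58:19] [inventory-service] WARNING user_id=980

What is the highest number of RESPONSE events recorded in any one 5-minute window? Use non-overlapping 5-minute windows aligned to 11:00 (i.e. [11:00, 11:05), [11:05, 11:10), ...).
1

To find the burst window:

1. Divide the log period into non-overlapping 5-minute windows starting at 11:00
2. Count RESPONSE events in each window
3. Find the window with maximum count
4. Maximum events in a window: 1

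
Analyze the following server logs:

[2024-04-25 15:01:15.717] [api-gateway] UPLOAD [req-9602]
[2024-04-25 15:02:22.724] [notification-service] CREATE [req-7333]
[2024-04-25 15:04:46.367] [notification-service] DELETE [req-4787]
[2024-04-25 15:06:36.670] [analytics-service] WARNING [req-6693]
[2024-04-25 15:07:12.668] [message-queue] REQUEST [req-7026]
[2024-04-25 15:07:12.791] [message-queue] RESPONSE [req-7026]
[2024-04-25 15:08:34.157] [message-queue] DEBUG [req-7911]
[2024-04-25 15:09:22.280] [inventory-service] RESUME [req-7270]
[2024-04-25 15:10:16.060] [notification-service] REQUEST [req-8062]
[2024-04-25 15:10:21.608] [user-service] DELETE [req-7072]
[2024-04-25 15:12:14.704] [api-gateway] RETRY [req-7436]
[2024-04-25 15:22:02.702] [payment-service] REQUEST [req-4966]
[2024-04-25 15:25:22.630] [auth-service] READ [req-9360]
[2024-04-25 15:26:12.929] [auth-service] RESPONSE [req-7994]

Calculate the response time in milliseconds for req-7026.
123

To calculate latency:

1. Find REQUEST with id req-7026: 2024-04-25 15:07:12.668
2. Find RESPONSE with id req-7026: 2024-04-25 15:07:12.791
3. Latency: 2024-04-25 15:07:12.791 - 2024-04-25 15:07:12.668 = 123ms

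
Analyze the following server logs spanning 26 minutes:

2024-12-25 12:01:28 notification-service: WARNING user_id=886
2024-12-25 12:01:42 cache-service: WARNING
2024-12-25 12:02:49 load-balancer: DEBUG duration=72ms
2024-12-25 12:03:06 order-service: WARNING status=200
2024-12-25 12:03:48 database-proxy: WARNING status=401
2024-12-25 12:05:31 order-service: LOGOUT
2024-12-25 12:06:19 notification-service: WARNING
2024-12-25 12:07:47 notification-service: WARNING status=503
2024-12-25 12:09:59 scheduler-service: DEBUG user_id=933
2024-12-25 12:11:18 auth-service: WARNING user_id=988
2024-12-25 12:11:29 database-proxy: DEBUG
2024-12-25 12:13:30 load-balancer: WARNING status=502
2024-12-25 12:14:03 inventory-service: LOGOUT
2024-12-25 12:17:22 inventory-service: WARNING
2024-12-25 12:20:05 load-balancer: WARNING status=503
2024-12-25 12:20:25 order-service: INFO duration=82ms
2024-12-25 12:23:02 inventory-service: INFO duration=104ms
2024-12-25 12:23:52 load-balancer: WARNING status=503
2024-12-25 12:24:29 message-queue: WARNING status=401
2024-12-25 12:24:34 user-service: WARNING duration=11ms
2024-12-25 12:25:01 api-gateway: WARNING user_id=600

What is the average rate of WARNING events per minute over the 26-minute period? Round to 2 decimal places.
0.54

To calculate the rate:

1. Count total WARNING events: 14
2. Total time period: 26 minutes
3. Rate = 14 / 26 = 0.54 events per minute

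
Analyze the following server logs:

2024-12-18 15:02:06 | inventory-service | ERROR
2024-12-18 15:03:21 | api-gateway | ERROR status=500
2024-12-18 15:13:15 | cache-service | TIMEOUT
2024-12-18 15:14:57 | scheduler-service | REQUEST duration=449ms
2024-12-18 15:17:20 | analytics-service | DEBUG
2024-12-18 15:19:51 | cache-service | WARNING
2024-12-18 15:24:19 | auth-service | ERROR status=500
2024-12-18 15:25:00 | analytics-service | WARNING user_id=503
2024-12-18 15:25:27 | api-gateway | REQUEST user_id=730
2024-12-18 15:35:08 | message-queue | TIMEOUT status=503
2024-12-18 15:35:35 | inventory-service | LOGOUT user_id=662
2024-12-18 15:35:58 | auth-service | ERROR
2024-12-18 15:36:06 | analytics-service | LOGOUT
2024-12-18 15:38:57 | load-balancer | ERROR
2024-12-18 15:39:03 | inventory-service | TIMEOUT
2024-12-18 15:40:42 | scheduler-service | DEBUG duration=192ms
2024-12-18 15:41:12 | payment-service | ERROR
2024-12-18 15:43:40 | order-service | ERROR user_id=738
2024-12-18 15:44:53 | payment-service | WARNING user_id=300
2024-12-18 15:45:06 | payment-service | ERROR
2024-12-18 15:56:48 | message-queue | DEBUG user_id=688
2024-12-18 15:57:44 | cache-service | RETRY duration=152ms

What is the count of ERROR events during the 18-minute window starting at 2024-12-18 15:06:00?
0

To count events in the time window:

1. Window boundaries: 2024-12-18 15:06:00 to 2024-12-18 15:24:00
2. Filter for ERROR events within this window
3. Count matching events: 0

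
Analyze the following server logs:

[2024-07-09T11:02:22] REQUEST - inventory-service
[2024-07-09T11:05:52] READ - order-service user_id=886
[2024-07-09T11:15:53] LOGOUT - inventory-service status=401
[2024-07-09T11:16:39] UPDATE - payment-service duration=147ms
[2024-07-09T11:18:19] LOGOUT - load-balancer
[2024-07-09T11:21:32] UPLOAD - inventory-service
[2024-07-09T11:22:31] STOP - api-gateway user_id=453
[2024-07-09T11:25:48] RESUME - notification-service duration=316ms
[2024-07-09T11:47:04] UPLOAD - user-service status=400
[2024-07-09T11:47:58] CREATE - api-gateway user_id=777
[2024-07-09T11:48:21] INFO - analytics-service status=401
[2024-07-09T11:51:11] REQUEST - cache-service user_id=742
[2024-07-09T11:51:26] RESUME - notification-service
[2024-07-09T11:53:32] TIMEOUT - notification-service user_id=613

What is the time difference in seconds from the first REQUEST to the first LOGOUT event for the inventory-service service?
811

To find the time between events:

1. Locate the first REQUEST event for inventory-service: 2024-07-09T11:02:22
2. Locate the first LOGOUT event for inventory-service: 2024-07-09T11:15:53
3. Calculate the difference: 2024-07-09T11:15:53 - 2024-07-09T11:02:22 = 811 seconds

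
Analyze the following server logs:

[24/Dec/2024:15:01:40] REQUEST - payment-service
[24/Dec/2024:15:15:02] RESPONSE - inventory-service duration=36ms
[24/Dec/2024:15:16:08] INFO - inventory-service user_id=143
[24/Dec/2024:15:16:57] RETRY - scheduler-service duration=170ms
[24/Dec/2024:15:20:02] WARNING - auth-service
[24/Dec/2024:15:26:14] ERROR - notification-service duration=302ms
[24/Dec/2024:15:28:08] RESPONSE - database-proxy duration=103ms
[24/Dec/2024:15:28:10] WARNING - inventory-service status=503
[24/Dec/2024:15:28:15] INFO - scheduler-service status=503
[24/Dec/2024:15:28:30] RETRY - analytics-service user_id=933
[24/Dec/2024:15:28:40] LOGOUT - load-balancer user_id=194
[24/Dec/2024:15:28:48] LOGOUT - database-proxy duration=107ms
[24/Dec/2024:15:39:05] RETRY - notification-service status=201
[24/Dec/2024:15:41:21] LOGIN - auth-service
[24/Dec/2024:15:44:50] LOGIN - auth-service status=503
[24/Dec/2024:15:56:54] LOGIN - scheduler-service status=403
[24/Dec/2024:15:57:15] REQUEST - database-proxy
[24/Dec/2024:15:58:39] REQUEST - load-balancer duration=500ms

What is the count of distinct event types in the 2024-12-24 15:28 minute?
5

To count unique event types:

1. Filter events in the minute starting at 2024-12-24 15:28
2. Extract event types from matching entries
3. Count unique types: 5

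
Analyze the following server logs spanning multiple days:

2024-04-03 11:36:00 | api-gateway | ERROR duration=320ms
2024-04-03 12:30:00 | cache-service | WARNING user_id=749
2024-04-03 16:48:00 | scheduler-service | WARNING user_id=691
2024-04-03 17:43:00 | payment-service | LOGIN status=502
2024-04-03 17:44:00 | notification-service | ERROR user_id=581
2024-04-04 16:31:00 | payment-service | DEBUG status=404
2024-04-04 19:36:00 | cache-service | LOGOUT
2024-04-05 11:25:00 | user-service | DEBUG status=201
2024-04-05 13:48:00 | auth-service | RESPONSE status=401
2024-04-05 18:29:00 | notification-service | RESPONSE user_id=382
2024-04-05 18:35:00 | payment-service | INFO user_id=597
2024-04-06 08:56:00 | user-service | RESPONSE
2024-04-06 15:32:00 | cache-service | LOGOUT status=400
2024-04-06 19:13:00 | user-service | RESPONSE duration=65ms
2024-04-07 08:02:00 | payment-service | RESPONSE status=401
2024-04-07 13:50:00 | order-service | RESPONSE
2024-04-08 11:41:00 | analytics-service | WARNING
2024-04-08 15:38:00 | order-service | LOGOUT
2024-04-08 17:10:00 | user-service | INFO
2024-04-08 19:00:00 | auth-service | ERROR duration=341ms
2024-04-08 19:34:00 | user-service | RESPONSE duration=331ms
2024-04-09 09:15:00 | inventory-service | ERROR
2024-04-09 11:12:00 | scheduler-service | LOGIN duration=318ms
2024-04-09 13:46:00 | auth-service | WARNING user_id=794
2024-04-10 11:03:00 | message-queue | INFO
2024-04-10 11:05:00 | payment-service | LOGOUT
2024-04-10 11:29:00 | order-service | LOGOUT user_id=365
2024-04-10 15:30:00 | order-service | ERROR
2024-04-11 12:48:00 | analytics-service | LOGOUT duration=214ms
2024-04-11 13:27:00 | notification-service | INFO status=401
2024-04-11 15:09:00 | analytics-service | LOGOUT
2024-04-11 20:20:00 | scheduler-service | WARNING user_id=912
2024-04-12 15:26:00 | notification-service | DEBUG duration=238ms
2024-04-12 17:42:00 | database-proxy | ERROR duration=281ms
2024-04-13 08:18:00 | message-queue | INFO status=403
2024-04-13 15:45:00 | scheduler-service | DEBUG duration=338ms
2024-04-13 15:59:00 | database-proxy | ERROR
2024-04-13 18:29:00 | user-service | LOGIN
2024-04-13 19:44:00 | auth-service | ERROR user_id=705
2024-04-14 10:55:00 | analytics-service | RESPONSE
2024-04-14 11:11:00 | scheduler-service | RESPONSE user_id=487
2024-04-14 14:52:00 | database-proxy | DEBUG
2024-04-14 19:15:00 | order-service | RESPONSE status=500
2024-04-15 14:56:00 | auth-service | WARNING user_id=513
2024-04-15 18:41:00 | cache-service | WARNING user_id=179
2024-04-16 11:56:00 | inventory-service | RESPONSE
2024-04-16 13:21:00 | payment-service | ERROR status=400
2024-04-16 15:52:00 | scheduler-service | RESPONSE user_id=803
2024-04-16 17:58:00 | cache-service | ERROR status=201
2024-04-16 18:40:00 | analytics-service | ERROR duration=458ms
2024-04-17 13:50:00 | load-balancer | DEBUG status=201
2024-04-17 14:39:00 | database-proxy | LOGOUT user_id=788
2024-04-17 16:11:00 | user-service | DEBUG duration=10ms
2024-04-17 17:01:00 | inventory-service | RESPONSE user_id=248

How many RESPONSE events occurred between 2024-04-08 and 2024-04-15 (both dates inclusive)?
4

To filter by date range:

1. Date range: 2024-04-08 through 2024-04-15, both dates inclusive
2. Filter for RESPONSE events whose date falls in this range
3. Count matching events: 4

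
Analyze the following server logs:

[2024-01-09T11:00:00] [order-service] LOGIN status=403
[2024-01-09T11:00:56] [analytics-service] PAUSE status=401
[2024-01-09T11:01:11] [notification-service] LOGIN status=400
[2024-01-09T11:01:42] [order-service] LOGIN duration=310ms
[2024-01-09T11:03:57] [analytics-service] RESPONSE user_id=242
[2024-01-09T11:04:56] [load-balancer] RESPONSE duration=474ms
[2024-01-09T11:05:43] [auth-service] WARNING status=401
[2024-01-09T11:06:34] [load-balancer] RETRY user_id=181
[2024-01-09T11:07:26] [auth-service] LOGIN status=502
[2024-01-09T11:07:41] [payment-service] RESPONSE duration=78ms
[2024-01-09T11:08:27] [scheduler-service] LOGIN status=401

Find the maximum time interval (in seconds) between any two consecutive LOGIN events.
344

To find the longest gap:

1. Extract all LOGIN events in chronological order
2. Calculate time differences between consecutive events
3. Find the maximum difference
4. Longest gap: 344 seconds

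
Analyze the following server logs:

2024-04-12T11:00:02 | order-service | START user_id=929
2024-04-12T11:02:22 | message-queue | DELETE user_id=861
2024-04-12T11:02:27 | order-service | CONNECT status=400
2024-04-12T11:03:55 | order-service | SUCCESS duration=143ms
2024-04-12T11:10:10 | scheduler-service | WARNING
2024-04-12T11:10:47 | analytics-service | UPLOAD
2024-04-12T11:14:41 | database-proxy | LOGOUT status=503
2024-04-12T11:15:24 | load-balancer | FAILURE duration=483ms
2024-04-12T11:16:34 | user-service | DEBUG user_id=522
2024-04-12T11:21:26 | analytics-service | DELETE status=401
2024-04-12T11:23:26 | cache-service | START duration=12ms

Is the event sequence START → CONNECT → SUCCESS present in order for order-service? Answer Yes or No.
Yes

To verify sequence order:

1. Find all events in sequence START → CONNECT → SUCCESS for order-service
2. Extract their timestamps
3. Check if timestamps are in ascending order
4. Result: Yes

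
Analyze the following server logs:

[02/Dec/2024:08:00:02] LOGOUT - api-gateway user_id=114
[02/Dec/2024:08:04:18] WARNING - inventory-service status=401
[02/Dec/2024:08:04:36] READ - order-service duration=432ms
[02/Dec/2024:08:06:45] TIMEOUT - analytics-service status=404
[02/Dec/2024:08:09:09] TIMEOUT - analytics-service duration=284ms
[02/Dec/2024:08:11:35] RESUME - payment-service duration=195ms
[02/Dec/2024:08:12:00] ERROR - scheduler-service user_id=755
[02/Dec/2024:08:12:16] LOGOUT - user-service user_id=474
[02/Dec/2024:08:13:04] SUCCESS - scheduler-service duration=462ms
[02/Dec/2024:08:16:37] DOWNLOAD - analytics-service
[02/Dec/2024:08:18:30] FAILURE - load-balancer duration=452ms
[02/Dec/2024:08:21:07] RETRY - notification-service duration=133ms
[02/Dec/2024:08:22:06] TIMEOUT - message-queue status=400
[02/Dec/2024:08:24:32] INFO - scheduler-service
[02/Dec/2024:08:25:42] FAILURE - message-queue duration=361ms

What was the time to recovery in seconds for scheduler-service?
64

To calculate recovery time:

1. Find ERROR event for scheduler-service: 02/Dec/2024:08:12:00
2. Find next SUCCESS event for scheduler-service: 02/Dec/2024:08:13:04
3. Recovery time: 02/Dec/2024:08:13:04 - 02/Dec/2024:08:12:00 = 64 seconds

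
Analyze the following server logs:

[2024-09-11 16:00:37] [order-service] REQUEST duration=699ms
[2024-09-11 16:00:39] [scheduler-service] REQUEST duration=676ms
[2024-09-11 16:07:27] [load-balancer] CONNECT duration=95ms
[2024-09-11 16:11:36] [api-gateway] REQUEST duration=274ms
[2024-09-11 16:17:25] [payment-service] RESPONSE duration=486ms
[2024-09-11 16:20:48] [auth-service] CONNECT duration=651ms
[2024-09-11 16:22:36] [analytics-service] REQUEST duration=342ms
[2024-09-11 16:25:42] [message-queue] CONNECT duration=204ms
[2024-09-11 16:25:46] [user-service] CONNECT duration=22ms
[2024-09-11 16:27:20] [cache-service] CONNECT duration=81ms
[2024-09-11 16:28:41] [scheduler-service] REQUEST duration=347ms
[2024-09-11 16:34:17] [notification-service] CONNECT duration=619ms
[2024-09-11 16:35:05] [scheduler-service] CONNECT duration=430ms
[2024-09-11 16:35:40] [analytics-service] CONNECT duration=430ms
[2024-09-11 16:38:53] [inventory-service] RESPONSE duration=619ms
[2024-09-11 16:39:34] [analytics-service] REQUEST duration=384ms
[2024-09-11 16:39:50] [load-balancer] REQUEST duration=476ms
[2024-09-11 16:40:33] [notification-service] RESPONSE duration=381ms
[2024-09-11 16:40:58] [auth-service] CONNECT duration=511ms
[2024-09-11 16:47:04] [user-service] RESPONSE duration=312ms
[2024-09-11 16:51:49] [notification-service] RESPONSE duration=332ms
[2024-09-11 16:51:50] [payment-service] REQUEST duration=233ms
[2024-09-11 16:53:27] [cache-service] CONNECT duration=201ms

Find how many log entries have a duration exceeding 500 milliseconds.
6

To count timeouts:

1. Threshold: 500ms
2. Extract duration from each log entry
3. Count entries where duration > 500
4. Timeout count: 6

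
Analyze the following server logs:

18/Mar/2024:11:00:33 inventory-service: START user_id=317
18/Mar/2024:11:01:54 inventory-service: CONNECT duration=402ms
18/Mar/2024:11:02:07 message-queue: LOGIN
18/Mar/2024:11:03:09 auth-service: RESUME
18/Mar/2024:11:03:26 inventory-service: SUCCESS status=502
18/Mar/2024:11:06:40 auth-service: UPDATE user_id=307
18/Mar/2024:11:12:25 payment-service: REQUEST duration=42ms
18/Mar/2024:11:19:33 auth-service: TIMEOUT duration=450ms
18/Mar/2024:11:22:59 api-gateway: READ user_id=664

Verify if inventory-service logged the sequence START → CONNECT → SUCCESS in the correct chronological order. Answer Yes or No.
Yes

To verify sequence order:

1. Find all events in sequence START → CONNECT → SUCCESS for inventory-service
2. Extract their timestamps
3. Check if timestamps are in ascending order
4. Result: Yes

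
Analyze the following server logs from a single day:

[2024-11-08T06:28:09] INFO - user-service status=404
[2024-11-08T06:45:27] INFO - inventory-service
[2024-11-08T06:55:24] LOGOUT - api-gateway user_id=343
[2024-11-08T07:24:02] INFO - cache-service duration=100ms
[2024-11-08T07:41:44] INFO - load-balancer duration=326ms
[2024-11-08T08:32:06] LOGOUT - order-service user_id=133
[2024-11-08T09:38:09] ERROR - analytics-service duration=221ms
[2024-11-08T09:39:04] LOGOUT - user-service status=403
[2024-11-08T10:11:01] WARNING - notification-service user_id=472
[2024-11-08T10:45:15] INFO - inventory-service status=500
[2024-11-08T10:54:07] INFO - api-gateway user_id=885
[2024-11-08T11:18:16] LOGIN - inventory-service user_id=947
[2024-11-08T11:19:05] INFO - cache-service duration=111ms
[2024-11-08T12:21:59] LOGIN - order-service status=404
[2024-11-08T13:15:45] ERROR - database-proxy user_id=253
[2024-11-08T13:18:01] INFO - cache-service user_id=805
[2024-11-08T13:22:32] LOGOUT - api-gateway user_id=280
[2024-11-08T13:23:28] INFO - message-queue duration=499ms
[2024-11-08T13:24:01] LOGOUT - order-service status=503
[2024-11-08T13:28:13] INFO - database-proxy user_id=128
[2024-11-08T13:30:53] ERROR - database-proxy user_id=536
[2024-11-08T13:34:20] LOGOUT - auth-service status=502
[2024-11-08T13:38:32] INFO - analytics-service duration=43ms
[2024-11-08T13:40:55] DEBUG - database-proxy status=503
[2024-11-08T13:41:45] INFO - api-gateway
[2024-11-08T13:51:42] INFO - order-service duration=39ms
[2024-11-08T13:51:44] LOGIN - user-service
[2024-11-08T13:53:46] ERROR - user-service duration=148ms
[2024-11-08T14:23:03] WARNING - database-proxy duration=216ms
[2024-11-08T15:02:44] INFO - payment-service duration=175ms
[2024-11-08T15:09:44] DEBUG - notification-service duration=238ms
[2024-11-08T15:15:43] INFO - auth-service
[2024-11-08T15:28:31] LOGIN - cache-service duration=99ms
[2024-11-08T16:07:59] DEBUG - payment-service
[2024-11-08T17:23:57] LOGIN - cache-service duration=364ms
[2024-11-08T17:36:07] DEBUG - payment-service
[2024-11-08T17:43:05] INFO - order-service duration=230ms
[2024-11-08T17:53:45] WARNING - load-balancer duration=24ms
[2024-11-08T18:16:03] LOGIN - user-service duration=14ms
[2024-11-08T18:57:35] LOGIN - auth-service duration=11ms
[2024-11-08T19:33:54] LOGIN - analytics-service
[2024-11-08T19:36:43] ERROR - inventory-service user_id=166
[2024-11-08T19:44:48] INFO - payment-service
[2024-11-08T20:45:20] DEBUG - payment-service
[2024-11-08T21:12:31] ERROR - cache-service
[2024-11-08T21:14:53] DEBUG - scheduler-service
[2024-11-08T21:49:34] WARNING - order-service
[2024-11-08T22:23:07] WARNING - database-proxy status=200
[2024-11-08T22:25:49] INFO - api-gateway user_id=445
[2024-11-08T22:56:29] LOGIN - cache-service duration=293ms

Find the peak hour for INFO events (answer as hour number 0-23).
13

To find the peak hour:

1. Group all INFO events by hour
2. Count events in each hour
3. Find hour with maximum count
4. Peak hour: 13 (with 6 events)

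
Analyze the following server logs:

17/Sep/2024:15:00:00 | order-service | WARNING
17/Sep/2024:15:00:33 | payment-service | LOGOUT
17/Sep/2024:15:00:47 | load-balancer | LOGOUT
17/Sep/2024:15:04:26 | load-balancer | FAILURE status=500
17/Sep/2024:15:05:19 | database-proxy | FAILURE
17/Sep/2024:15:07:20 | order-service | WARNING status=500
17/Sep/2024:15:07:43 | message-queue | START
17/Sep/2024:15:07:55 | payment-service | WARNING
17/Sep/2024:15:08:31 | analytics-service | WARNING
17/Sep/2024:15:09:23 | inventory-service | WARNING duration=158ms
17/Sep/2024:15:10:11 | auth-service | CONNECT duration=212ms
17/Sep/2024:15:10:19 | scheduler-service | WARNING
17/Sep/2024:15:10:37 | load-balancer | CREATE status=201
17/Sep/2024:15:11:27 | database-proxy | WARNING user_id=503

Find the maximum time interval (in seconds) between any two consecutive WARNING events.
440

To find the longest gap:

1. Extract all WARNING events in chronological order
2. Calculate time differences between consecutive events
3. Find the maximum difference
4. Longest gap: 440 seconds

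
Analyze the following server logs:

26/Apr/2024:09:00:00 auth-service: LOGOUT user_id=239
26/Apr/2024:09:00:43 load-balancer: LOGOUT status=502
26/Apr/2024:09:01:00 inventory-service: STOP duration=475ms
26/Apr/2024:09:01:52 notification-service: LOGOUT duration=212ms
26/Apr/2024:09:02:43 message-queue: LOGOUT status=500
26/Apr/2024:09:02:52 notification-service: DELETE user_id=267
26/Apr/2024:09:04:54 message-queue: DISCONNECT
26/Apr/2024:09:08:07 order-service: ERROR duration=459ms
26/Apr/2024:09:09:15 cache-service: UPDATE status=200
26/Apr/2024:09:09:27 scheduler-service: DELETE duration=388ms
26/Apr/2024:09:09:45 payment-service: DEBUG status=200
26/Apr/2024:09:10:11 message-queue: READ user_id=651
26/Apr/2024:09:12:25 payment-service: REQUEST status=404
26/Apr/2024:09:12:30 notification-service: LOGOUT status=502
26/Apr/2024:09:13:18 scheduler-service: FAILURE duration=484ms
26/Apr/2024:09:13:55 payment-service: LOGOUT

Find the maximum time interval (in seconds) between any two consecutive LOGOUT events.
587

To find the longest gap:

1. Extract all LOGOUT events in chronological order
2. Calculate time differences between consecutive events
3. Find the maximum difference
4. Longest gap: 587 seconds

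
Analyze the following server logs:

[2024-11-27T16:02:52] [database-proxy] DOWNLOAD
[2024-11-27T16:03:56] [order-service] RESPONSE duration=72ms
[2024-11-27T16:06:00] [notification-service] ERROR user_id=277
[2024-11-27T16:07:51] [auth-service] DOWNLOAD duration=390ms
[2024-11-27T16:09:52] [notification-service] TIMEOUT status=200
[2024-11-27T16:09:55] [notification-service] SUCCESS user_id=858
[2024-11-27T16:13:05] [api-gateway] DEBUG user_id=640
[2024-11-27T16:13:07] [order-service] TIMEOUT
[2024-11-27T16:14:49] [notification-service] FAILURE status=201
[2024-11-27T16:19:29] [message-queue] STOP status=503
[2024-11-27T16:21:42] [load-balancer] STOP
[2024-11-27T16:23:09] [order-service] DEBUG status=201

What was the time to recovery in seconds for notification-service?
235

To calculate recovery time:

1. Find ERROR event for notification-service: 2024-11-27T16:06:00
2. Find next SUCCESS event for notification-service: 2024-11-27T16:09:55
3. Recovery time: 2024-11-27T16:09:55 - 2024-11-27T16:06:00 = 235 seconds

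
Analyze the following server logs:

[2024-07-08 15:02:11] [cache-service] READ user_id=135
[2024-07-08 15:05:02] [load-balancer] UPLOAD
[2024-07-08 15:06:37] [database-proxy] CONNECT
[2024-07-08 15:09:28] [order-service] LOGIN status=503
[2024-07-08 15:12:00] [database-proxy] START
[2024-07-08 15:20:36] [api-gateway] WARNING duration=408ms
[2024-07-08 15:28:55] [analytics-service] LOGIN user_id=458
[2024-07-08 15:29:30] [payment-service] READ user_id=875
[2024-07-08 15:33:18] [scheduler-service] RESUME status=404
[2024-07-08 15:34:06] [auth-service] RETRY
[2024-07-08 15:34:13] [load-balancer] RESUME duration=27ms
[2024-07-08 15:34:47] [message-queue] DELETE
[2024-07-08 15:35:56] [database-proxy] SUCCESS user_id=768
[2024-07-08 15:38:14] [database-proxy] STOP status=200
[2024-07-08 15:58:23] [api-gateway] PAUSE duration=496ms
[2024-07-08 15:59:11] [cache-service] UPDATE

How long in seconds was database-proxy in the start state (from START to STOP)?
1574

To calculate state duration:

1. Find START event for database-proxy: 2024-07-08 15:12:00
2. Find STOP event for database-proxy: 2024-07-08 15:38:14
3. Calculate duration: 2024-07-08 15:38:14 - 2024-07-08 15:12:00 = 1574 seconds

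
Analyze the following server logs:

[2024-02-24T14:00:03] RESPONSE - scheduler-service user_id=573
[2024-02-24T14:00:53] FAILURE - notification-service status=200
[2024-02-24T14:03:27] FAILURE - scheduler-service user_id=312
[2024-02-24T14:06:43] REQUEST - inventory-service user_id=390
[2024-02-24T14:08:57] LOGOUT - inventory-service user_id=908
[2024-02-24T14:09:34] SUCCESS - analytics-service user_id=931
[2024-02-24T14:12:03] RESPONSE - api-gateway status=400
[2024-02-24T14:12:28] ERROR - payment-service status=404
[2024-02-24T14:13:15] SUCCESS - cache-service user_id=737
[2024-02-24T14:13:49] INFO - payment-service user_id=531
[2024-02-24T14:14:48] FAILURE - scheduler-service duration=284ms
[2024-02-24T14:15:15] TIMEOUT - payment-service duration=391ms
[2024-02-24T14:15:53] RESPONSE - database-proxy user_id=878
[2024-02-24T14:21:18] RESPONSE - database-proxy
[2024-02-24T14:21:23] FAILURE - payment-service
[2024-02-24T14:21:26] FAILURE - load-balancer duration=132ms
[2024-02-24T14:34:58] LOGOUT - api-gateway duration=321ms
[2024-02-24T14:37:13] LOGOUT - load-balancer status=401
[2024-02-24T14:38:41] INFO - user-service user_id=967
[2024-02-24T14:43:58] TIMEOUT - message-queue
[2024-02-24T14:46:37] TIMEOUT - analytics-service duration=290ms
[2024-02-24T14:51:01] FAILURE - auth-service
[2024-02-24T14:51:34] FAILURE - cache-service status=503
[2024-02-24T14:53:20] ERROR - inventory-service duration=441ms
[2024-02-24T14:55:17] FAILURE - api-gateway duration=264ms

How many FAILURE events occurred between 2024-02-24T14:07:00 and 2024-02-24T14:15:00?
1

To count events in the time window:

1. Window boundaries: 2024-02-24T14:07:00 to 2024-02-24T14:15:00
2. Filter for FAILURE events within this window
3. Count matching events: 1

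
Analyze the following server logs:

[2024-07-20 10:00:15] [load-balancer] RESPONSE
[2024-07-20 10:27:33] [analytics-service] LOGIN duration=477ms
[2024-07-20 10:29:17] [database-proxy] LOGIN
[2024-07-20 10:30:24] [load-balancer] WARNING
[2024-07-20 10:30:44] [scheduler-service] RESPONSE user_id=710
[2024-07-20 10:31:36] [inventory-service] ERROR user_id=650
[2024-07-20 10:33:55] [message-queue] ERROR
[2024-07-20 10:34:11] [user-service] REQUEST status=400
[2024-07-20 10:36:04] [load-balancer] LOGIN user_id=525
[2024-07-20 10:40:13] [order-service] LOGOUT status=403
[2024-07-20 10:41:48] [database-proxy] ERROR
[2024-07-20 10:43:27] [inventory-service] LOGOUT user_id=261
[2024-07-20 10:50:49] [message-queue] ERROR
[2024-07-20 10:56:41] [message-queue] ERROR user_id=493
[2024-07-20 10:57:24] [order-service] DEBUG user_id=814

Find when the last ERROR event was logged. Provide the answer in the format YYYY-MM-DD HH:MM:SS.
2024-07-20 10:56:41

To find the last event:

1. Filter for all ERROR events
2. Sort by timestamp
3. Select the last one
4. Timestamp: 2024-07-20 10:56:41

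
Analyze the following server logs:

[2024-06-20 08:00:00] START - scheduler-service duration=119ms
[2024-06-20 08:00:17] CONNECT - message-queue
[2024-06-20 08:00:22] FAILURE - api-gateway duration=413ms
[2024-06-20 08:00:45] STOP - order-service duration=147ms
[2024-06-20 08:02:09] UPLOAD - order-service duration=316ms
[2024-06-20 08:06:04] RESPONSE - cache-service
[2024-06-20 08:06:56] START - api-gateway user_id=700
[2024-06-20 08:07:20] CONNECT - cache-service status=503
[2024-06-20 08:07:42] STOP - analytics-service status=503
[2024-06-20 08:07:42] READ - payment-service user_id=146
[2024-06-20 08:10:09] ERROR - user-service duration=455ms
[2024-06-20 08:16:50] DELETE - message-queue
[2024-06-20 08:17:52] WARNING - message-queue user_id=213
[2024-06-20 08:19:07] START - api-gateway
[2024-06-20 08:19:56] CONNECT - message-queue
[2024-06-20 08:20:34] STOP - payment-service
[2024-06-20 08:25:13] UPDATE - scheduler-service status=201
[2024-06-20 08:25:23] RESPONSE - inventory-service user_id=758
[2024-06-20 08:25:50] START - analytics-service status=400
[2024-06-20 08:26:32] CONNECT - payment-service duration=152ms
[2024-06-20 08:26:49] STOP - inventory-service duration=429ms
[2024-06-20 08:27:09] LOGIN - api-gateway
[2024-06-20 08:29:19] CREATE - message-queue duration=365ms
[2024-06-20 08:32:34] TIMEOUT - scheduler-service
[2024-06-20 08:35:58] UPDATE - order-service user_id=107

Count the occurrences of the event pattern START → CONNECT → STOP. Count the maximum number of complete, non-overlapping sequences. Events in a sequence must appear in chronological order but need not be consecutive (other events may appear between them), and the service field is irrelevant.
4

To count sequences:

1. Look for pattern: START → CONNECT → STOP
2. Greedily scan the log in chronological order, matching each sequence element in turn (ignoring service)
3. Each time the full pattern completes, increment the count and restart matching from the next event
4. Complete non-overlapping sequences found: 4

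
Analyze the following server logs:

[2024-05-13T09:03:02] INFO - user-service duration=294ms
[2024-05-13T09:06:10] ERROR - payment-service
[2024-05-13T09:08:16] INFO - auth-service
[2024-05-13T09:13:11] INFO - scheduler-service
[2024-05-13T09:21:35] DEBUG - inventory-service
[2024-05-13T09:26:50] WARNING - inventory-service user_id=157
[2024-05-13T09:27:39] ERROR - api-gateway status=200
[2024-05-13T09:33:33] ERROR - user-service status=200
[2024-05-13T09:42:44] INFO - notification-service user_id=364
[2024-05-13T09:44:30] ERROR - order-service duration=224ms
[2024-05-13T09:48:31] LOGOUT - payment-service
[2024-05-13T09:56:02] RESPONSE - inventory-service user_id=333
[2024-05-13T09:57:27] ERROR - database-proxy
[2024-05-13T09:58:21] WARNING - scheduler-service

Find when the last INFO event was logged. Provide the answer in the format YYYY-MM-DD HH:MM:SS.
2024-05-13 09:42:44

To find the last event:

1. Filter for all INFO events
2. Sort by timestamp
3. Select the last one
4. Timestamp: 2024-05-13 09:42:44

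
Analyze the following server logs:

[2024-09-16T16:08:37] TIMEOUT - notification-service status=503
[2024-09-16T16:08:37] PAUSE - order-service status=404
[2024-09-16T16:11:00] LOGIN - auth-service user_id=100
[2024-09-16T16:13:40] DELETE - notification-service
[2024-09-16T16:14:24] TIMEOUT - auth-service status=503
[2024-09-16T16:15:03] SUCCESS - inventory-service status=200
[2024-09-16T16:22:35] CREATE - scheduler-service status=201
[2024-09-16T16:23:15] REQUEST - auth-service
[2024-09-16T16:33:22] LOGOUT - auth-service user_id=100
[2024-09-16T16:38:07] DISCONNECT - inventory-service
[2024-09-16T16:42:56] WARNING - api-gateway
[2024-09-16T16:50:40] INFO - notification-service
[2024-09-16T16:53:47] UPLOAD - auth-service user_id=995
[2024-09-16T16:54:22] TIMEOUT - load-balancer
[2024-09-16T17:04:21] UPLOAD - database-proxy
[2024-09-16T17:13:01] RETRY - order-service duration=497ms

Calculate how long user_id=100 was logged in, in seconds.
1342

To calculate session duration:

1. Find LOGIN event for user_id=100: 2024-09-16T16:11:00
2. Find LOGOUT event for user_id=100: 2024-09-16T16:33:22
3. Session duration: 2024-09-16T16:33:22 - 2024-09-16T16:11:00 = 1342 seconds (22 minutes)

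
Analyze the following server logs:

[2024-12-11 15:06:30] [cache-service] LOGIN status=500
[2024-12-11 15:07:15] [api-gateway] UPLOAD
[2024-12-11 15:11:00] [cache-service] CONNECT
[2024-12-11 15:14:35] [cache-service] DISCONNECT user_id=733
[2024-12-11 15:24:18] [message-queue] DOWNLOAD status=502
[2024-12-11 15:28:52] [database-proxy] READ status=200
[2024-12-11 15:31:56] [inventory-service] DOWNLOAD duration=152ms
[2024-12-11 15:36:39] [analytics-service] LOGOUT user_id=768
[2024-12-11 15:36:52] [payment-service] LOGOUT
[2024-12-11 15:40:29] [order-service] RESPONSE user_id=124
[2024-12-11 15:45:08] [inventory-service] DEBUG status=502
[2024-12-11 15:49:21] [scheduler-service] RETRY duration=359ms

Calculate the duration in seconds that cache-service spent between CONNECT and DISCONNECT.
215

To calculate state duration:

1. Find CONNECT event for cache-service: 2024-12-11 15:11:00
2. Find DISCONNECT event for cache-service: 2024-12-11 15:14:35
3. Calculate duration: 2024-12-11 15:14:35 - 2024-12-11 15:11:00 = 215 seconds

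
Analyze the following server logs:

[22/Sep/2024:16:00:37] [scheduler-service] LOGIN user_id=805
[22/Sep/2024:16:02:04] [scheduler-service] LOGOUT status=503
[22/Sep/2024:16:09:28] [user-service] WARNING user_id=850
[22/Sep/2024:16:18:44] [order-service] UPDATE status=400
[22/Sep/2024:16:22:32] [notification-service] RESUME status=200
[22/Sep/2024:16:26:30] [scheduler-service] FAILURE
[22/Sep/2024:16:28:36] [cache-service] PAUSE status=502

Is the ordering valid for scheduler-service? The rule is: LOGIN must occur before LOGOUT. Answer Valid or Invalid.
Valid

To validate ordering:

1. Required order: LOGIN → LOGOUT
2. Rule: LOGIN must occur before LOGOUT
3. Check actual order of events for scheduler-service
4. Result: Valid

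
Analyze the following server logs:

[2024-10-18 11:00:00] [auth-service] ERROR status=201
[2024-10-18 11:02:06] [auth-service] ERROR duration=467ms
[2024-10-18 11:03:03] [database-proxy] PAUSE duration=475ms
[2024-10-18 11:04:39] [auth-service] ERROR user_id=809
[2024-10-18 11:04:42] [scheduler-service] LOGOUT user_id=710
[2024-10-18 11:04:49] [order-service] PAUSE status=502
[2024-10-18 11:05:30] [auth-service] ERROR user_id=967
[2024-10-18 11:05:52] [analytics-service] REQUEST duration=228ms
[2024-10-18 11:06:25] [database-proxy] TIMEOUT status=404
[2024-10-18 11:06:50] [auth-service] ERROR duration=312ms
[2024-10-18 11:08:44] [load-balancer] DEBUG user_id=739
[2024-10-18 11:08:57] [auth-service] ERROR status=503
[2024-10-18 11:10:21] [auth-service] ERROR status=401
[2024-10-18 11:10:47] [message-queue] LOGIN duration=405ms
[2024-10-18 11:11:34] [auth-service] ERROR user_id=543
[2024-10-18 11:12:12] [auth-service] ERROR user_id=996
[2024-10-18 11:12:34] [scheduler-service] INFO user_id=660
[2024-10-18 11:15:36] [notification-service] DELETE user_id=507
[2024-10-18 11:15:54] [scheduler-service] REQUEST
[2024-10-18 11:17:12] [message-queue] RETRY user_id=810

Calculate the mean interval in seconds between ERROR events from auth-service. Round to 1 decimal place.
91.5

To calculate average interval:

1. Find all ERROR events for auth-service in order
2. Calculate time gaps between consecutive events
3. Compute mean of gaps: 732 / 8 = 91.5 seconds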